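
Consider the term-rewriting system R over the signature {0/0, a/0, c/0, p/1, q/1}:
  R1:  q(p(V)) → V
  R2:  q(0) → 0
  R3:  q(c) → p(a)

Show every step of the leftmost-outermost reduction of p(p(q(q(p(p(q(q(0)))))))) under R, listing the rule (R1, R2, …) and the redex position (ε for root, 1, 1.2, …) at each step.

1. p(p(q(q(p(p(q(q(0))))))))  →  p(p(q(p(q(q(0))))))   [R1 at 1.1.1]
2. p(p(q(p(q(q(0))))))  →  p(p(q(q(0))))   [R1 at 1.1]
3. p(p(q(q(0))))  →  p(p(q(0)))   [R2 at 1.1.1]
4. p(p(q(0)))  →  p(p(0))   [R2 at 1.1]

p(p(0))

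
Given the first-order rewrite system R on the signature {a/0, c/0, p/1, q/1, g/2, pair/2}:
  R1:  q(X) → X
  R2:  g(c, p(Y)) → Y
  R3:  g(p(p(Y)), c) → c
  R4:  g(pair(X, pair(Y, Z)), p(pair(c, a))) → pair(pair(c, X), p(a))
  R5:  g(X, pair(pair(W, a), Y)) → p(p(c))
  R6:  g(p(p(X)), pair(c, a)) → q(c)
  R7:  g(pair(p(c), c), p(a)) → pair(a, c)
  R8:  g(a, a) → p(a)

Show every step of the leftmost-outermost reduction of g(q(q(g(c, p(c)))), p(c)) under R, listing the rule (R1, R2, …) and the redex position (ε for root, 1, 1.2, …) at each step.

1. g(q(q(g(c, p(c)))), p(c))  →  g(q(g(c, p(c))), p(c))   [R1 at 1]
2. g(q(g(c, p(c))), p(c))  →  g(g(c, p(c)), p(c))   [R1 at 1]
3. g(g(c, p(c)), p(c))  →  g(c, p(c))   [R2 at 1]
4. g(c, p(c))  →  c   [R2 at ε]

c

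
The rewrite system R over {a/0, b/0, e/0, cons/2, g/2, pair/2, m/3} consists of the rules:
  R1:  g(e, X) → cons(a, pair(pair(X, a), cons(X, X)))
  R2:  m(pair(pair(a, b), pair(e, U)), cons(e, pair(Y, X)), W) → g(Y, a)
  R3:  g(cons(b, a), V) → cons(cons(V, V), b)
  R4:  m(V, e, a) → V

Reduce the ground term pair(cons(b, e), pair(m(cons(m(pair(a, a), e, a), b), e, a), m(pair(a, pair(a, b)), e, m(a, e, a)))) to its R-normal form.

1. pair(cons(b, e), pair(m(cons(m(pair(a, a), e, a), b), e, a), m(pair(a, pair(a, b)), e, m(a, e, a))))  →  pair(cons(b, e), pair(cons(m(pair(a, a), e, a), b), m(pair(a, pair(a, b)), e, m(a, e, a))))   [R4 at 2.1]
2. pair(cons(b, e), pair(cons(m(pair(a, a), e, a), b), m(pair(a, pair(a, b)), e, m(a, e, a))))  →  pair(cons(b, e), pair(cons(pair(a, a), b), m(pair(a, pair(a, b)), e, m(a, e, a))))   [R4 at 2.1.1]
3. pair(cons(b, e), pair(cons(pair(a, a), b), m(pair(a, pair(a, b)), e, m(a, e, a))))  →  pair(cons(b, e), pair(cons(pair(a, a), b), m(pair(a, pair(a, b)), e, a)))   [R4 at 2.2.3]
4. pair(cons(b, e), pair(cons(pair(a, a), b), m(pair(a, pair(a, b)), e, a)))  →  pair(cons(b, e), pair(cons(pair(a, a), b), pair(a, pair(a, b))))   [R4 at 2.2]

pair(cons(b, e), pair(cons(pair(a, a), b), pair(a, pair(a, b))))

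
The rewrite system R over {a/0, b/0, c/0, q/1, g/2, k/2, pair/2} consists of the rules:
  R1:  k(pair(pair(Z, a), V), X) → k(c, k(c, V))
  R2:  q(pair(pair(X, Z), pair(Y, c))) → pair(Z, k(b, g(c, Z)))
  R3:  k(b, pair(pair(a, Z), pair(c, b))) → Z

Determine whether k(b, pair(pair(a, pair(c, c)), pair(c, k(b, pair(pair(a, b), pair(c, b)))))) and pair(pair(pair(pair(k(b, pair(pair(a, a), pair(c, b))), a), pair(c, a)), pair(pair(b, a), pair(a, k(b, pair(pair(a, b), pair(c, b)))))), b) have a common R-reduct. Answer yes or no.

Reduce t₁ = k(b, pair(pair(a, pair(c, c)), pair(c, k(b, pair(pair(a, b), pair(c, b)))))):
1. k(b, pair(pair(a, pair(c, c)), pair(c, k(b, pair(pair(a, b), pair(c, b))))))  →  k(b, pair(pair(a, pair(c, c)), pair(c, b)))   [R3 at 2.2.2]
2. k(b, pair(pair(a, pair(c, c)), pair(c, b)))  →  pair(c, c)   [R3 at ε]

Reduce t₂ = pair(pair(pair(pair(k(b, pair(pair(a, a), pair(c, b))), a), pair(c, a)), pair(pair(b, a), pair(a, k(b, pair(pair(a, b), pair(c, b)))))), b):
1. pair(pair(pair(pair(k(b, pair(pair(a, a), pair(c, b))), a), pair(c, a)), pair(pair(b, a), pair(a, k(b, pair(pair(a, b), pair(c, b)))))), b)  →  pair(pair(pair(pair(a, a), pair(c, a)), pair(pair(b, a), pair(a, k(b, pair(pair(a, b), pair(c, b)))))), b)   [R3 at 1.1.1.1]
2. pair(pair(pair(pair(a, a), pair(c, a)), pair(pair(b, a), pair(a, k(b, pair(pair(a, b), pair(c, b)))))), b)  →  pair(pair(pair(pair(a, a), pair(c, a)), pair(pair(b, a), pair(a, b))), b)   [R3 at 1.2.2.2]

no — NF(t₁) = pair(c, c), NF(t₂) = pair(pair(pair(pair(a, a), pair(c, a)), pair(pair(b, a), pair(a, b))), b)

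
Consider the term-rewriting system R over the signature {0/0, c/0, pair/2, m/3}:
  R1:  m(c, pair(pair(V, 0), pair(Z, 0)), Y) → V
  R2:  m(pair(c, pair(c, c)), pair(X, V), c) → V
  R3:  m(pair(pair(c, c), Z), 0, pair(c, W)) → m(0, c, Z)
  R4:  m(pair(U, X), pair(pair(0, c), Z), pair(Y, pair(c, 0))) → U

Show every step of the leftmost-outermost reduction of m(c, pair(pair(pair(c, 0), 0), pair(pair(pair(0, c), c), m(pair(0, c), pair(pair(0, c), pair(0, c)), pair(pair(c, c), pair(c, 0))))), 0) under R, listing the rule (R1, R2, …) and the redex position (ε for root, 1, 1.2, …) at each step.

pair(c, 0)

1. m(c, pair(pair(pair(c, 0), 0), pair(pair(pair(0, c), c), m(pair(0, c), pair(pair(0, c), pair(0, c)), pair(pair(c, c), pair(c, 0))))), 0)  →  m(c, pair(pair(pair(c, 0), 0), pair(pair(pair(0, c), c), 0)), 0)   [R4 at 2.2.2]
2. m(c, pair(pair(pair(c, 0), 0), pair(pair(pair(0, c), c), 0)), 0)  →  pair(c, 0)   [R1 at ε]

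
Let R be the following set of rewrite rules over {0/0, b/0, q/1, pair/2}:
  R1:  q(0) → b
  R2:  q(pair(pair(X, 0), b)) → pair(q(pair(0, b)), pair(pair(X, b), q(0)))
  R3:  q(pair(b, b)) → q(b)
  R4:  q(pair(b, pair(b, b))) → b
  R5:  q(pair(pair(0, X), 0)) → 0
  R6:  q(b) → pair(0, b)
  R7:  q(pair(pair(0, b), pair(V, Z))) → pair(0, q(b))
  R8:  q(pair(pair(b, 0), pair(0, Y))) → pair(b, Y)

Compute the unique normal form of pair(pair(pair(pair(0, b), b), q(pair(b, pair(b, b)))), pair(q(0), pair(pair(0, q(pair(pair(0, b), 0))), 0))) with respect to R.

1. pair(pair(pair(pair(0, b), b), q(pair(b, pair(b, b)))), pair(q(0), pair(pair(0, q(pair(pair(0, b), 0))), 0)))  →  pair(pair(pair(pair(0, b), b), b), pair(q(0), pair(pair(0, q(pair(pair(0, b), 0))), 0)))   [R4 at 1.2]
2. pair(pair(pair(pair(0, b), b), b), pair(q(0), pair(pair(0, q(pair(pair(0, b), 0))), 0)))  →  pair(pair(pair(pair(0, b), b), b), pair(b, pair(pair(0, q(pair(pair(0, b), 0))), 0)))   [R1 at 2.1]
3. pair(pair(pair(pair(0, b), b), b), pair(b, pair(pair(0, q(pair(pair(0, b), 0))), 0)))  →  pair(pair(pair(pair(0, b), b), b), pair(b, pair(pair(0, 0), 0)))   [R5 at 2.2.1.2]

pair(pair(pair(pair(0, b), b), b), pair(b, pair(pair(0, 0), 0)))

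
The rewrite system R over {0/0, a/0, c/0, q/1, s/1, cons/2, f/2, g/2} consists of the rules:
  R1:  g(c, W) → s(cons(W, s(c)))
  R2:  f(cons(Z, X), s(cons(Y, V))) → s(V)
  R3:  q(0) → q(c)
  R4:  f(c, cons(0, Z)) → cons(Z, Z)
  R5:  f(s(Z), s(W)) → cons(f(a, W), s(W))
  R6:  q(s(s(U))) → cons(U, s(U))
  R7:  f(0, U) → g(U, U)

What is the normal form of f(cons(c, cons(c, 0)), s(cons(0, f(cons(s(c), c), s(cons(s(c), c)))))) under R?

1. f(cons(c, cons(c, 0)), s(cons(0, f(cons(s(c), c), s(cons(s(c), c))))))  →  s(f(cons(s(c), c), s(cons(s(c), c))))   [R2 at ε]
2. s(f(cons(s(c), c), s(cons(s(c), c))))  →  s(s(c))   [R2 at 1]

s(s(c))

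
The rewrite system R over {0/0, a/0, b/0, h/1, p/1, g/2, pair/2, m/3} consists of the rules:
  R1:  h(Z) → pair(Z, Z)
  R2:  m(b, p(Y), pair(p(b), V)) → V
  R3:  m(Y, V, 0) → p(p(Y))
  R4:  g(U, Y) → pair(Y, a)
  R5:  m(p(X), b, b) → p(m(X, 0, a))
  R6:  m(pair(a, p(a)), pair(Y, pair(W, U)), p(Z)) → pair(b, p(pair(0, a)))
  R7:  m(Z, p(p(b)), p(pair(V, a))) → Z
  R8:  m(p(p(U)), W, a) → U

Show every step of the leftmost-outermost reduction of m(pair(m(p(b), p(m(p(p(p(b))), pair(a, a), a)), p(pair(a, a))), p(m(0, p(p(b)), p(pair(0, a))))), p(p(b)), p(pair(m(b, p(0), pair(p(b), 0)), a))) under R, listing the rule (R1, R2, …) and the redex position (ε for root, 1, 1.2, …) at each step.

pair(p(b), p(0))

1. m(pair(m(p(b), p(m(p(p(p(b))), pair(a, a), a)), p(pair(a, a))), p(m(0, p(p(b)), p(pair(0, a))))), p(p(b)), p(pair(m(b, p(0), pair(p(b), 0)), a)))  →  pair(m(p(b), p(m(p(p(p(b))), pair(a, a), a)), p(pair(a, a))), p(m(0, p(p(b)), p(pair(0, a)))))   [R7 at ε]
2. pair(m(p(b), p(m(p(p(p(b))), pair(a, a), a)), p(pair(a, a))), p(m(0, p(p(b)), p(pair(0, a)))))  →  pair(m(p(b), p(p(b)), p(pair(a, a))), p(m(0, p(p(b)), p(pair(0, a)))))   [R8 at 1.2.1]
3. pair(m(p(b), p(p(b)), p(pair(a, a))), p(m(0, p(p(b)), p(pair(0, a)))))  →  pair(p(b), p(m(0, p(p(b)), p(pair(0, a)))))   [R7 at 1]
4. pair(p(b), p(m(0, p(p(b)), p(pair(0, a)))))  →  pair(p(b), p(0))   [R7 at 2.1]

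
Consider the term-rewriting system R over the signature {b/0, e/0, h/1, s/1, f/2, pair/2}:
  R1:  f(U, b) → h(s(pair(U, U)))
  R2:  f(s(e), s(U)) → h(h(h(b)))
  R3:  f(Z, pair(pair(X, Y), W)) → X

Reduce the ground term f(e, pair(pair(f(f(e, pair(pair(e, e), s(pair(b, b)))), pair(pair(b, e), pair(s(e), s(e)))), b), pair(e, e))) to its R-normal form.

1. f(e, pair(pair(f(f(e, pair(pair(e, e), s(pair(b, b)))), pair(pair(b, e), pair(s(e), s(e)))), b), pair(e, e)))  →  f(f(e, pair(pair(e, e), s(pair(b, b)))), pair(pair(b, e), pair(s(e), s(e))))   [R3 at ε]
2. f(f(e, pair(pair(e, e), s(pair(b, b)))), pair(pair(b, e), pair(s(e), s(e))))  →  b   [R3 at ε]

b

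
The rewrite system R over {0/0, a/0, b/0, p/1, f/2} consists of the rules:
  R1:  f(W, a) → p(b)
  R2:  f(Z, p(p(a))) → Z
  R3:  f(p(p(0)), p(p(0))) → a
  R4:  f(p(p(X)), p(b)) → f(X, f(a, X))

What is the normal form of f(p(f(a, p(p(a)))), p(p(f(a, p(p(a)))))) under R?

1. f(p(f(a, p(p(a)))), p(p(f(a, p(p(a))))))  →  f(p(a), p(p(f(a, p(p(a))))))   [R2 at 1.1]
2. f(p(a), p(p(f(a, p(p(a))))))  →  f(p(a), p(p(a)))   [R2 at 2.1.1]
3. f(p(a), p(p(a)))  →  p(a)   [R2 at ε]

p(a)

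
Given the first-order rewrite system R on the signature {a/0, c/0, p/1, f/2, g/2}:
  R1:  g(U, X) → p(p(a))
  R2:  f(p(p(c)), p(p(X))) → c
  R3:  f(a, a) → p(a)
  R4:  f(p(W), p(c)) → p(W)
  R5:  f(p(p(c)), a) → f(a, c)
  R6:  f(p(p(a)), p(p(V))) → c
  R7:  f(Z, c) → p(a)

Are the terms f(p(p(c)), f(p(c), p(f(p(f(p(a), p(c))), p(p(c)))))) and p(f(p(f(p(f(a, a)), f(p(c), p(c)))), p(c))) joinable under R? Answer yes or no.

no — NF(t₁) = p(p(c)), NF(t₂) = p(p(p(p(a))))

Reduce t₁ = f(p(p(c)), f(p(c), p(f(p(f(p(a), p(c))), p(p(c)))))):
1. f(p(p(c)), f(p(c), p(f(p(f(p(a), p(c))), p(p(c))))))  →  f(p(p(c)), f(p(c), p(f(p(p(a)), p(p(c))))))   [R4 at 2.2.1.1.1]
2. f(p(p(c)), f(p(c), p(f(p(p(a)), p(p(c))))))  →  f(p(p(c)), f(p(c), p(c)))   [R6 at 2.2.1]
3. f(p(p(c)), f(p(c), p(c)))  →  f(p(p(c)), p(c))   [R4 at 2]
4. f(p(p(c)), p(c))  →  p(p(c))   [R4 at ε]

Reduce t₂ = p(f(p(f(p(f(a, a)), f(p(c), p(c)))), p(c))):
1. p(f(p(f(p(f(a, a)), f(p(c), p(c)))), p(c)))  →  p(p(f(p(f(a, a)), f(p(c), p(c)))))   [R4 at 1]
2. p(p(f(p(f(a, a)), f(p(c), p(c)))))  →  p(p(f(p(p(a)), f(p(c), p(c)))))   [R3 at 1.1.1.1]
3. p(p(f(p(p(a)), f(p(c), p(c)))))  →  p(p(f(p(p(a)), p(c))))   [R4 at 1.1.2]
4. p(p(f(p(p(a)), p(c))))  →  p(p(p(p(a))))   [R4 at 1.1]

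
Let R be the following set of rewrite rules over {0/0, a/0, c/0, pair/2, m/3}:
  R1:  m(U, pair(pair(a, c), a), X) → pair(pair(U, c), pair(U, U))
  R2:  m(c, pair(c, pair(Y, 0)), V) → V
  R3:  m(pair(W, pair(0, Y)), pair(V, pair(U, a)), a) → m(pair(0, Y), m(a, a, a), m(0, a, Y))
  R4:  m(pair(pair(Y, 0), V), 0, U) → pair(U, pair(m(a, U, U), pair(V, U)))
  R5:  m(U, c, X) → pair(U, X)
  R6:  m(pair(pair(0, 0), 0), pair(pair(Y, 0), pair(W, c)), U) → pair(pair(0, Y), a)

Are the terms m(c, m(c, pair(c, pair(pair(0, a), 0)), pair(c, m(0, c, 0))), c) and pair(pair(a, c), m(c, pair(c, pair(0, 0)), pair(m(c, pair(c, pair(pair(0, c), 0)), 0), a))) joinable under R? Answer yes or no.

Reduce t₁ = m(c, m(c, pair(c, pair(pair(0, a), 0)), pair(c, m(0, c, 0))), c):
1. m(c, m(c, pair(c, pair(pair(0, a), 0)), pair(c, m(0, c, 0))), c)  →  m(c, pair(c, m(0, c, 0)), c)   [R2 at 2]
2. m(c, pair(c, m(0, c, 0)), c)  →  m(c, pair(c, pair(0, 0)), c)   [R5 at 2.2]
3. m(c, pair(c, pair(0, 0)), c)  →  c   [R2 at ε]

Reduce t₂ = pair(pair(a, c), m(c, pair(c, pair(0, 0)), pair(m(c, pair(c, pair(pair(0, c), 0)), 0), a))):
1. pair(pair(a, c), m(c, pair(c, pair(0, 0)), pair(m(c, pair(c, pair(pair(0, c), 0)), 0), a)))  →  pair(pair(a, c), pair(m(c, pair(c, pair(pair(0, c), 0)), 0), a))   [R2 at 2]
2. pair(pair(a, c), pair(m(c, pair(c, pair(pair(0, c), 0)), 0), a))  →  pair(pair(a, c), pair(0, a))   [R2 at 2.1]

no — NF(t₁) = c, NF(t₂) = pair(pair(a, c), pair(0, a))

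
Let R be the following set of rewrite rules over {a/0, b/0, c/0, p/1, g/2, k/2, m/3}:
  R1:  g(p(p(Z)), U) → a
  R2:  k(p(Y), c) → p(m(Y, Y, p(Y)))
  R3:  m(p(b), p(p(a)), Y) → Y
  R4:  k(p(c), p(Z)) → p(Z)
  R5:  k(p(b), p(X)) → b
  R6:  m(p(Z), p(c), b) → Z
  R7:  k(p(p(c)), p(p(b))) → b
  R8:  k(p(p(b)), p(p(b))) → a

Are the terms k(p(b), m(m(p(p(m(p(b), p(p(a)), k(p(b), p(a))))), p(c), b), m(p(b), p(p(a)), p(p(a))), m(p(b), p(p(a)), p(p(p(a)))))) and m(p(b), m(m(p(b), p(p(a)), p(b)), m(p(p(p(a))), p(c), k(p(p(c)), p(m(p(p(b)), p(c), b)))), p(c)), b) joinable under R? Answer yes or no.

yes — NF(t₁) = b, NF(t₂) = b

Reduce t₁ = k(p(b), m(m(p(p(m(p(b), p(p(a)), k(p(b), p(a))))), p(c), b), m(p(b), p(p(a)), p(p(a))), m(p(b), p(p(a)), p(p(p(a)))))):
1. k(p(b), m(m(p(p(m(p(b), p(p(a)), k(p(b), p(a))))), p(c), b), m(p(b), p(p(a)), p(p(a))), m(p(b), p(p(a)), p(p(p(a))))))  →  k(p(b), m(p(m(p(b), p(p(a)), k(p(b), p(a)))), m(p(b), p(p(a)), p(p(a))), m(p(b), p(p(a)), p(p(p(a))))))   [R6 at 2.1]
2. k(p(b), m(p(m(p(b), p(p(a)), k(p(b), p(a)))), m(p(b), p(p(a)), p(p(a))), m(p(b), p(p(a)), p(p(p(a))))))  →  k(p(b), m(p(k(p(b), p(a))), m(p(b), p(p(a)), p(p(a))), m(p(b), p(p(a)), p(p(p(a))))))   [R3 at 2.1.1]
3. k(p(b), m(p(k(p(b), p(a))), m(p(b), p(p(a)), p(p(a))), m(p(b), p(p(a)), p(p(p(a))))))  →  k(p(b), m(p(b), m(p(b), p(p(a)), p(p(a))), m(p(b), p(p(a)), p(p(p(a))))))   [R5 at 2.1.1]
4. k(p(b), m(p(b), m(p(b), p(p(a)), p(p(a))), m(p(b), p(p(a)), p(p(p(a))))))  →  k(p(b), m(p(b), p(p(a)), m(p(b), p(p(a)), p(p(p(a))))))   [R3 at 2.2]
5. k(p(b), m(p(b), p(p(a)), m(p(b), p(p(a)), p(p(p(a))))))  →  k(p(b), m(p(b), p(p(a)), p(p(p(a)))))   [R3 at 2]
6. k(p(b), m(p(b), p(p(a)), p(p(p(a)))))  →  k(p(b), p(p(p(a))))   [R3 at 2]
7. k(p(b), p(p(p(a))))  →  b   [R5 at ε]

Reduce t₂ = m(p(b), m(m(p(b), p(p(a)), p(b)), m(p(p(p(a))), p(c), k(p(p(c)), p(m(p(p(b)), p(c), b)))), p(c)), b):
1. m(p(b), m(m(p(b), p(p(a)), p(b)), m(p(p(p(a))), p(c), k(p(p(c)), p(m(p(p(b)), p(c), b)))), p(c)), b)  →  m(p(b), m(p(b), m(p(p(p(a))), p(c), k(p(p(c)), p(m(p(p(b)), p(c), b)))), p(c)), b)   [R3 at 2.1]
2. m(p(b), m(p(b), m(p(p(p(a))), p(c), k(p(p(c)), p(m(p(p(b)), p(c), b)))), p(c)), b)  →  m(p(b), m(p(b), m(p(p(p(a))), p(c), k(p(p(c)), p(p(b)))), p(c)), b)   [R6 at 2.2.3.2.1]
3. m(p(b), m(p(b), m(p(p(p(a))), p(c), k(p(p(c)), p(p(b)))), p(c)), b)  →  m(p(b), m(p(b), m(p(p(p(a))), p(c), b), p(c)), b)   [R7 at 2.2.3]
4. m(p(b), m(p(b), m(p(p(p(a))), p(c), b), p(c)), b)  →  m(p(b), m(p(b), p(p(a)), p(c)), b)   [R6 at 2.2]
5. m(p(b), m(p(b), p(p(a)), p(c)), b)  →  m(p(b), p(c), b)   [R3 at 2]
6. m(p(b), p(c), b)  →  b   [R6 at ε]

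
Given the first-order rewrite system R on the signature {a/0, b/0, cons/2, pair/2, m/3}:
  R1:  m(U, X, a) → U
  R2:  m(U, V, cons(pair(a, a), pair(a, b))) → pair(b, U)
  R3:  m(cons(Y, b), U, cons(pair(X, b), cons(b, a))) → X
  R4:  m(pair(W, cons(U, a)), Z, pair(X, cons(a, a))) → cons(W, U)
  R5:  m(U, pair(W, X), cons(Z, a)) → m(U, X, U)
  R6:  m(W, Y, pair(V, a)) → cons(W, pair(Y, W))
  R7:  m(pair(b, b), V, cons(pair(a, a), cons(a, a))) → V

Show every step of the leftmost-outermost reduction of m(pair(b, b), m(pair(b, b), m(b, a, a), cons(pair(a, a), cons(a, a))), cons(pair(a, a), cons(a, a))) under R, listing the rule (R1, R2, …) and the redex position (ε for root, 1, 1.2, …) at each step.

b

1. m(pair(b, b), m(pair(b, b), m(b, a, a), cons(pair(a, a), cons(a, a))), cons(pair(a, a), cons(a, a)))  →  m(pair(b, b), m(b, a, a), cons(pair(a, a), cons(a, a)))   [R7 at ε]
2. m(pair(b, b), m(b, a, a), cons(pair(a, a), cons(a, a)))  →  m(b, a, a)   [R7 at ε]
3. m(b, a, a)  →  b   [R1 at ε]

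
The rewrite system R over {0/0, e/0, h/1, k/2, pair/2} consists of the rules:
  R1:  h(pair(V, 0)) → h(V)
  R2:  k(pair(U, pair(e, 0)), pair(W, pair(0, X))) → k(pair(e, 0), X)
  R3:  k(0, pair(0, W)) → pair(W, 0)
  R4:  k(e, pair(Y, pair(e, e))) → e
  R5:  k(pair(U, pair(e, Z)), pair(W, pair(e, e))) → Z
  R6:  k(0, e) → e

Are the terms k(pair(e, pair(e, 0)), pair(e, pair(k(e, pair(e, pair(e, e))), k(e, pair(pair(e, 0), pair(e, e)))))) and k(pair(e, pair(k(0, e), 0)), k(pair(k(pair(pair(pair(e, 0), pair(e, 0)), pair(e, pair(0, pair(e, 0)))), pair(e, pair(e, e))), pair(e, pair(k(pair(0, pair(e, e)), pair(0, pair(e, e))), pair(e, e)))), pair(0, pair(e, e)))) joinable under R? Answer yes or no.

yes — NF(t₁) = 0, NF(t₂) = 0

Reduce t₁ = k(pair(e, pair(e, 0)), pair(e, pair(k(e, pair(e, pair(e, e))), k(e, pair(pair(e, 0), pair(e, e)))))):
1. k(pair(e, pair(e, 0)), pair(e, pair(k(e, pair(e, pair(e, e))), k(e, pair(pair(e, 0), pair(e, e))))))  →  k(pair(e, pair(e, 0)), pair(e, pair(e, k(e, pair(pair(e, 0), pair(e, e))))))   [R4 at 2.2.1]
2. k(pair(e, pair(e, 0)), pair(e, pair(e, k(e, pair(pair(e, 0), pair(e, e))))))  →  k(pair(e, pair(e, 0)), pair(e, pair(e, e)))   [R4 at 2.2.2]
3. k(pair(e, pair(e, 0)), pair(e, pair(e, e)))  →  0   [R5 at ε]

Reduce t₂ = k(pair(e, pair(k(0, e), 0)), k(pair(k(pair(pair(pair(e, 0), pair(e, 0)), pair(e, pair(0, pair(e, 0)))), pair(e, pair(e, e))), pair(e, pair(k(pair(0, pair(e, e)), pair(0, pair(e, e))), pair(e, e)))), pair(0, pair(e, e)))):
1. k(pair(e, pair(k(0, e), 0)), k(pair(k(pair(pair(pair(e, 0), pair(e, 0)), pair(e, pair(0, pair(e, 0)))), pair(e, pair(e, e))), pair(e, pair(k(pair(0, pair(e, e)), pair(0, pair(e, e))), pair(e, e)))), pair(0, pair(e, e))))  →  k(pair(e, pair(e, 0)), k(pair(k(pair(pair(pair(e, 0), pair(e, 0)), pair(e, pair(0, pair(e, 0)))), pair(e, pair(e, e))), pair(e, pair(k(pair(0, pair(e, e)), pair(0, pair(e, e))), pair(e, e)))), pair(0, pair(e, e))))   [R6 at 1.2.1]
2. k(pair(e, pair(e, 0)), k(pair(k(pair(pair(pair(e, 0), pair(e, 0)), pair(e, pair(0, pair(e, 0)))), pair(e, pair(e, e))), pair(e, pair(k(pair(0, pair(e, e)), pair(0, pair(e, e))), pair(e, e)))), pair(0, pair(e, e))))  →  k(pair(e, pair(e, 0)), pair(k(pair(0, pair(e, e)), pair(0, pair(e, e))), pair(e, e)))   [R5 at 2]
3. k(pair(e, pair(e, 0)), pair(k(pair(0, pair(e, e)), pair(0, pair(e, e))), pair(e, e)))  →  0   [R5 at ε]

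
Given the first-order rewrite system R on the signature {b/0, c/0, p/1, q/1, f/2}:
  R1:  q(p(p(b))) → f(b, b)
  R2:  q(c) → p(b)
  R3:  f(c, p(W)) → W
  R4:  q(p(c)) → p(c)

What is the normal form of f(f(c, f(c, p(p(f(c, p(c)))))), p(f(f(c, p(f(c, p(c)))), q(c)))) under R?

b

1. f(f(c, f(c, p(p(f(c, p(c)))))), p(f(f(c, p(f(c, p(c)))), q(c))))  →  f(f(c, p(f(c, p(c)))), p(f(f(c, p(f(c, p(c)))), q(c))))   [R3 at 1.2]
2. f(f(c, p(f(c, p(c)))), p(f(f(c, p(f(c, p(c)))), q(c))))  →  f(f(c, p(c)), p(f(f(c, p(f(c, p(c)))), q(c))))   [R3 at 1]
3. f(f(c, p(c)), p(f(f(c, p(f(c, p(c)))), q(c))))  →  f(c, p(f(f(c, p(f(c, p(c)))), q(c))))   [R3 at 1]
4. f(c, p(f(f(c, p(f(c, p(c)))), q(c))))  →  f(f(c, p(f(c, p(c)))), q(c))   [R3 at ε]
5. f(f(c, p(f(c, p(c)))), q(c))  →  f(f(c, p(c)), q(c))   [R3 at 1]
6. f(f(c, p(c)), q(c))  →  f(c, q(c))   [R3 at 1]
7. f(c, q(c))  →  f(c, p(b))   [R2 at 2]
8. f(c, p(b))  →  b   [R3 at ε]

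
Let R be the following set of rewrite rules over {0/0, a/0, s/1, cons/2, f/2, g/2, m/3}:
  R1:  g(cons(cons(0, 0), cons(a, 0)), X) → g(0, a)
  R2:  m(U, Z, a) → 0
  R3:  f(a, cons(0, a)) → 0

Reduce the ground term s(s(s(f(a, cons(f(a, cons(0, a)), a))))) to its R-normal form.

1. s(s(s(f(a, cons(f(a, cons(0, a)), a)))))  →  s(s(s(f(a, cons(0, a)))))   [R3 at 1.1.1.2.1]
2. s(s(s(f(a, cons(0, a)))))  →  s(s(s(0)))   [R3 at 1.1.1]

s(s(s(0)))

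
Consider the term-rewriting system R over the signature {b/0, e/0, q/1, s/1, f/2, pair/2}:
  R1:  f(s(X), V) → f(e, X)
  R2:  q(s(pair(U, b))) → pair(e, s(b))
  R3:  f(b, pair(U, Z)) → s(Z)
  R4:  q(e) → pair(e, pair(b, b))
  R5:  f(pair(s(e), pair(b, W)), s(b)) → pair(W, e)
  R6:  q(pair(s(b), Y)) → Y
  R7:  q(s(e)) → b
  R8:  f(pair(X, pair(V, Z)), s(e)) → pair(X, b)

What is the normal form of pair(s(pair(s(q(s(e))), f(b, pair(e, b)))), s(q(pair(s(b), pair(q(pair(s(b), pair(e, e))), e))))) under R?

pair(s(pair(s(b), s(b))), s(pair(pair(e, e), e)))

1. pair(s(pair(s(q(s(e))), f(b, pair(e, b)))), s(q(pair(s(b), pair(q(pair(s(b), pair(e, e))), e)))))  →  pair(s(pair(s(b), f(b, pair(e, b)))), s(q(pair(s(b), pair(q(pair(s(b), pair(e, e))), e)))))   [R7 at 1.1.1.1]
2. pair(s(pair(s(b), f(b, pair(e, b)))), s(q(pair(s(b), pair(q(pair(s(b), pair(e, e))), e)))))  →  pair(s(pair(s(b), s(b))), s(q(pair(s(b), pair(q(pair(s(b), pair(e, e))), e)))))   [R3 at 1.1.2]
3. pair(s(pair(s(b), s(b))), s(q(pair(s(b), pair(q(pair(s(b), pair(e, e))), e)))))  →  pair(s(pair(s(b), s(b))), s(pair(q(pair(s(b), pair(e, e))), e)))   [R6 at 2.1]
4. pair(s(pair(s(b), s(b))), s(pair(q(pair(s(b), pair(e, e))), e)))  →  pair(s(pair(s(b), s(b))), s(pair(pair(e, e), e)))   [R6 at 2.1.1]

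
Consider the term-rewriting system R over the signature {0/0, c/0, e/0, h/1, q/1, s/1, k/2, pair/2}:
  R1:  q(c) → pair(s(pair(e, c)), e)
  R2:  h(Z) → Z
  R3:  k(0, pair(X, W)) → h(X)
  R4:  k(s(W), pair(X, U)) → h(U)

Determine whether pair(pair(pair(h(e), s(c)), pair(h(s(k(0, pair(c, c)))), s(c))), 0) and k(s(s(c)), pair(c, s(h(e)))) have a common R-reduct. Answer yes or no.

Reduce t₁ = pair(pair(pair(h(e), s(c)), pair(h(s(k(0, pair(c, c)))), s(c))), 0):
1. pair(pair(pair(h(e), s(c)), pair(h(s(k(0, pair(c, c)))), s(c))), 0)  →  pair(pair(pair(e, s(c)), pair(h(s(k(0, pair(c, c)))), s(c))), 0)   [R2 at 1.1.1]
2. pair(pair(pair(e, s(c)), pair(h(s(k(0, pair(c, c)))), s(c))), 0)  →  pair(pair(pair(e, s(c)), pair(s(k(0, pair(c, c))), s(c))), 0)   [R2 at 1.2.1]
3. pair(pair(pair(e, s(c)), pair(s(k(0, pair(c, c))), s(c))), 0)  →  pair(pair(pair(e, s(c)), pair(s(h(c)), s(c))), 0)   [R3 at 1.2.1.1]
4. pair(pair(pair(e, s(c)), pair(s(h(c)), s(c))), 0)  →  pair(pair(pair(e, s(c)), pair(s(c), s(c))), 0)   [R2 at 1.2.1.1]

Reduce t₂ = k(s(s(c)), pair(c, s(h(e)))):
1. k(s(s(c)), pair(c, s(h(e))))  →  h(s(h(e)))   [R4 at ε]
2. h(s(h(e)))  →  s(h(e))   [R2 at ε]
3. s(h(e))  →  s(e)   [R2 at 1]

no — NF(t₁) = pair(pair(pair(e, s(c)), pair(s(c), s(c))), 0), NF(t₂) = s(e)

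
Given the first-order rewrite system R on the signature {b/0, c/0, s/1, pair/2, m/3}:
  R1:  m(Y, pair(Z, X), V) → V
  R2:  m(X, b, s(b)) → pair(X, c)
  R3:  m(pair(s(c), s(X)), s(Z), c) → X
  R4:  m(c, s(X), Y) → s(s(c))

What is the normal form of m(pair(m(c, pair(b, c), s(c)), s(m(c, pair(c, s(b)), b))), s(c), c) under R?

b

1. m(pair(m(c, pair(b, c), s(c)), s(m(c, pair(c, s(b)), b))), s(c), c)  →  m(pair(s(c), s(m(c, pair(c, s(b)), b))), s(c), c)   [R1 at 1.1]
2. m(pair(s(c), s(m(c, pair(c, s(b)), b))), s(c), c)  →  m(c, pair(c, s(b)), b)   [R3 at ε]
3. m(c, pair(c, s(b)), b)  →  b   [R1 at ε]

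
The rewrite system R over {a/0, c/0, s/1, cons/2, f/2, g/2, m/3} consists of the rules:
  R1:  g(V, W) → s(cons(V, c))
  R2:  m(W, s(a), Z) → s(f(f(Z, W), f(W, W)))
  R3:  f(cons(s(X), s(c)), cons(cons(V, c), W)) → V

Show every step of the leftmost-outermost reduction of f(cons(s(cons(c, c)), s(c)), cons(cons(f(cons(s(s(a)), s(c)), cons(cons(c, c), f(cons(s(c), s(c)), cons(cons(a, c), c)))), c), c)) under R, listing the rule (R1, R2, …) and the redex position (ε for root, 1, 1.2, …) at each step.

c

1. f(cons(s(cons(c, c)), s(c)), cons(cons(f(cons(s(s(a)), s(c)), cons(cons(c, c), f(cons(s(c), s(c)), cons(cons(a, c), c)))), c), c))  →  f(cons(s(s(a)), s(c)), cons(cons(c, c), f(cons(s(c), s(c)), cons(cons(a, c), c))))   [R3 at ε]
2. f(cons(s(s(a)), s(c)), cons(cons(c, c), f(cons(s(c), s(c)), cons(cons(a, c), c))))  →  c   [R3 at ε]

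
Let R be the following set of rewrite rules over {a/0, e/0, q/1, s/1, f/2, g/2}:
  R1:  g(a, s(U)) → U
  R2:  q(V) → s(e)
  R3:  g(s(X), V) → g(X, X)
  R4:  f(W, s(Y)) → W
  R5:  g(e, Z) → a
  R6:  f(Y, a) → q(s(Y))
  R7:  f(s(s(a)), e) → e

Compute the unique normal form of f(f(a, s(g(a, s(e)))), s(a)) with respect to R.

1. f(f(a, s(g(a, s(e)))), s(a))  →  f(a, s(g(a, s(e))))   [R4 at ε]
2. f(a, s(g(a, s(e))))  →  a   [R4 at ε]

a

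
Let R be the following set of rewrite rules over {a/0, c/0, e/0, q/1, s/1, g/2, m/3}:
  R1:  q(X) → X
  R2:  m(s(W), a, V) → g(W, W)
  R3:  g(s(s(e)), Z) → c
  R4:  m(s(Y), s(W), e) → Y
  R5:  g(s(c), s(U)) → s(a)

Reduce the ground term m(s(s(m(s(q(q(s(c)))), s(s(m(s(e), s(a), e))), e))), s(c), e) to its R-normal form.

s(s(c))

1. m(s(s(m(s(q(q(s(c)))), s(s(m(s(e), s(a), e))), e))), s(c), e)  →  s(m(s(q(q(s(c)))), s(s(m(s(e), s(a), e))), e))   [R4 at ε]
2. s(m(s(q(q(s(c)))), s(s(m(s(e), s(a), e))), e))  →  s(q(q(s(c))))   [R4 at 1]
3. s(q(q(s(c))))  →  s(q(s(c)))   [R1 at 1]
4. s(q(s(c)))  →  s(s(c))   [R1 at 1]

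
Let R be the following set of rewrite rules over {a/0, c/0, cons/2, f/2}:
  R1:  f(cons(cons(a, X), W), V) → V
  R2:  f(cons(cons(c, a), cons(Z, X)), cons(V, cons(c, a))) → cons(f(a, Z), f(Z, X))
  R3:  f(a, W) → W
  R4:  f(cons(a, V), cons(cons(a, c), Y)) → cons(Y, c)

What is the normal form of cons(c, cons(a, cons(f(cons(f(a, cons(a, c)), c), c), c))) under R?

cons(c, cons(a, cons(c, c)))

1. cons(c, cons(a, cons(f(cons(f(a, cons(a, c)), c), c), c)))  →  cons(c, cons(a, cons(f(cons(cons(a, c), c), c), c)))   [R3 at 2.2.1.1.1]
2. cons(c, cons(a, cons(f(cons(cons(a, c), c), c), c)))  →  cons(c, cons(a, cons(c, c)))   [R1 at 2.2.1]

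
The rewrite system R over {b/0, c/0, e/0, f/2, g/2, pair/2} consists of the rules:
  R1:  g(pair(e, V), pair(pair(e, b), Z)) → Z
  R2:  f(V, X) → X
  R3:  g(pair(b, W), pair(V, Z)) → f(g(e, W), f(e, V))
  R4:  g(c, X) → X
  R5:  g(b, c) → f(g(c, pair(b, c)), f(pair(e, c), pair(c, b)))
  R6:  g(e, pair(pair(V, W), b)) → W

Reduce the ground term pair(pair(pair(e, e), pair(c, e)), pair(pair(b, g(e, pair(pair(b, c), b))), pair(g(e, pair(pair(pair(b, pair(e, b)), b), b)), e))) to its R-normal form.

pair(pair(pair(e, e), pair(c, e)), pair(pair(b, c), pair(b, e)))

1. pair(pair(pair(e, e), pair(c, e)), pair(pair(b, g(e, pair(pair(b, c), b))), pair(g(e, pair(pair(pair(b, pair(e, b)), b), b)), e)))  →  pair(pair(pair(e, e), pair(c, e)), pair(pair(b, c), pair(g(e, pair(pair(pair(b, pair(e, b)), b), b)), e)))   [R6 at 2.1.2]
2. pair(pair(pair(e, e), pair(c, e)), pair(pair(b, c), pair(g(e, pair(pair(pair(b, pair(e, b)), b), b)), e)))  →  pair(pair(pair(e, e), pair(c, e)), pair(pair(b, c), pair(b, e)))   [R6 at 2.2.1]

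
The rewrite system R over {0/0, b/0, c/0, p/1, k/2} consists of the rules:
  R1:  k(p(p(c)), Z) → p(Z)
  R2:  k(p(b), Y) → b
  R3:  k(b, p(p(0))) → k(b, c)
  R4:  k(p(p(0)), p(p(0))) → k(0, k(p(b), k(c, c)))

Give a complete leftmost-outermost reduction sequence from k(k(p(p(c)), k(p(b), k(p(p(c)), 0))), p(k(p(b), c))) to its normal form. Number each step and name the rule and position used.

1. k(k(p(p(c)), k(p(b), k(p(p(c)), 0))), p(k(p(b), c)))  →  k(p(k(p(b), k(p(p(c)), 0))), p(k(p(b), c)))   [R1 at 1]
2. k(p(k(p(b), k(p(p(c)), 0))), p(k(p(b), c)))  →  k(p(b), p(k(p(b), c)))   [R2 at 1.1]
3. k(p(b), p(k(p(b), c)))  →  b   [R2 at ε]

b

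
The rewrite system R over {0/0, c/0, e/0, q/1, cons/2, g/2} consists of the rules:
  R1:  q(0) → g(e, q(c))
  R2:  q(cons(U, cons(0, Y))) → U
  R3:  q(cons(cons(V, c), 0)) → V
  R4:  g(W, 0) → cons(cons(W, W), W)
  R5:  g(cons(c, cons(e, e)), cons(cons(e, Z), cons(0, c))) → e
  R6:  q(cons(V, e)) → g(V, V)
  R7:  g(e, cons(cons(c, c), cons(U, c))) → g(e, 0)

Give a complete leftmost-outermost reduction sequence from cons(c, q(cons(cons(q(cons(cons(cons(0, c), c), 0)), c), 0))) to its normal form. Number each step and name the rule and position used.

cons(c, cons(0, c))

1. cons(c, q(cons(cons(q(cons(cons(cons(0, c), c), 0)), c), 0)))  →  cons(c, q(cons(cons(cons(0, c), c), 0)))   [R3 at 2]
2. cons(c, q(cons(cons(cons(0, c), c), 0)))  →  cons(c, cons(0, c))   [R3 at 2]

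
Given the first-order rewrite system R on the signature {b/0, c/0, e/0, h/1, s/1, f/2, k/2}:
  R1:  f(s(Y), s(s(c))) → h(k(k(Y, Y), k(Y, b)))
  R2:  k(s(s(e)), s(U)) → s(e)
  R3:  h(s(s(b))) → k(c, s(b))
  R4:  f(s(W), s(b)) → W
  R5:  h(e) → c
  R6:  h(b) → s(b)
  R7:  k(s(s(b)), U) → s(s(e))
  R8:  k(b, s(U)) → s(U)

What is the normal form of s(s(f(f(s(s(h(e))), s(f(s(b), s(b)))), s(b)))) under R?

1. s(s(f(f(s(s(h(e))), s(f(s(b), s(b)))), s(b))))  →  s(s(f(f(s(s(c)), s(f(s(b), s(b)))), s(b))))   [R5 at 1.1.1.1.1.1]
2. s(s(f(f(s(s(c)), s(f(s(b), s(b)))), s(b))))  →  s(s(f(f(s(s(c)), s(b)), s(b))))   [R4 at 1.1.1.2.1]
3. s(s(f(f(s(s(c)), s(b)), s(b))))  →  s(s(f(s(c), s(b))))   [R4 at 1.1.1]
4. s(s(f(s(c), s(b))))  →  s(s(c))   [R4 at 1.1]

s(s(c))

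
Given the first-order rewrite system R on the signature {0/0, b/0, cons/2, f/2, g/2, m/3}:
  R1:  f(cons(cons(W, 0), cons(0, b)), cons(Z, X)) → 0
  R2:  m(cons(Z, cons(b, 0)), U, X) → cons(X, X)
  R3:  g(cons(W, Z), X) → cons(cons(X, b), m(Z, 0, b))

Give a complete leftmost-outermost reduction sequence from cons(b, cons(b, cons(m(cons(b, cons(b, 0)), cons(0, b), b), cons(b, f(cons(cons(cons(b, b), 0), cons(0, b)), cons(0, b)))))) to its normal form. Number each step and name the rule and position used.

cons(b, cons(b, cons(cons(b, b), cons(b, 0))))

1. cons(b, cons(b, cons(m(cons(b, cons(b, 0)), cons(0, b), b), cons(b, f(cons(cons(cons(b, b), 0), cons(0, b)), cons(0, b))))))  →  cons(b, cons(b, cons(cons(b, b), cons(b, f(cons(cons(cons(b, b), 0), cons(0, b)), cons(0, b))))))   [R2 at 2.2.1]
2. cons(b, cons(b, cons(cons(b, b), cons(b, f(cons(cons(cons(b, b), 0), cons(0, b)), cons(0, b))))))  →  cons(b, cons(b, cons(cons(b, b), cons(b, 0))))   [R1 at 2.2.2.2]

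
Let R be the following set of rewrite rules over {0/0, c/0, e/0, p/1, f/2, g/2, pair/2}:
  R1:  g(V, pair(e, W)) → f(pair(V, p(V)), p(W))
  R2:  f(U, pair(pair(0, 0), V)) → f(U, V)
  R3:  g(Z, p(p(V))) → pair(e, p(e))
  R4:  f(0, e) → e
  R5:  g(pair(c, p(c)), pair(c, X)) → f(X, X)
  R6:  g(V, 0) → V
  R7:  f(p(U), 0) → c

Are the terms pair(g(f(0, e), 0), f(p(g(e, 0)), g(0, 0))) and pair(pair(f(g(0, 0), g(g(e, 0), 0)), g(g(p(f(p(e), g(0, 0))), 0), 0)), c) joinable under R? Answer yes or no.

Reduce t₁ = pair(g(f(0, e), 0), f(p(g(e, 0)), g(0, 0))):
1. pair(g(f(0, e), 0), f(p(g(e, 0)), g(0, 0)))  →  pair(f(0, e), f(p(g(e, 0)), g(0, 0)))   [R6 at 1]
2. pair(f(0, e), f(p(g(e, 0)), g(0, 0)))  →  pair(e, f(p(g(e, 0)), g(0, 0)))   [R4 at 1]
3. pair(e, f(p(g(e, 0)), g(0, 0)))  →  pair(e, f(p(e), g(0, 0)))   [R6 at 2.1.1]
4. pair(e, f(p(e), g(0, 0)))  →  pair(e, f(p(e), 0))   [R6 at 2.2]
5. pair(e, f(p(e), 0))  →  pair(e, c)   [R7 at 2]

Reduce t₂ = pair(pair(f(g(0, 0), g(g(e, 0), 0)), g(g(p(f(p(e), g(0, 0))), 0), 0)), c):
1. pair(pair(f(g(0, 0), g(g(e, 0), 0)), g(g(p(f(p(e), g(0, 0))), 0), 0)), c)  →  pair(pair(f(0, g(g(e, 0), 0)), g(g(p(f(p(e), g(0, 0))), 0), 0)), c)   [R6 at 1.1.1]
2. pair(pair(f(0, g(g(e, 0), 0)), g(g(p(f(p(e), g(0, 0))), 0), 0)), c)  →  pair(pair(f(0, g(e, 0)), g(g(p(f(p(e), g(0, 0))), 0), 0)), c)   [R6 at 1.1.2]
3. pair(pair(f(0, g(e, 0)), g(g(p(f(p(e), g(0, 0))), 0), 0)), c)  →  pair(pair(f(0, e), g(g(p(f(p(e), g(0, 0))), 0), 0)), c)   [R6 at 1.1.2]
4. pair(pair(f(0, e), g(g(p(f(p(e), g(0, 0))), 0), 0)), c)  →  pair(pair(e, g(g(p(f(p(e), g(0, 0))), 0), 0)), c)   [R4 at 1.1]
5. pair(pair(e, g(g(p(f(p(e), g(0, 0))), 0), 0)), c)  →  pair(pair(e, g(p(f(p(e), g(0, 0))), 0)), c)   [R6 at 1.2]
6. pair(pair(e, g(p(f(p(e), g(0, 0))), 0)), c)  →  pair(pair(e, p(f(p(e), g(0, 0)))), c)   [R6 at 1.2]
7. pair(pair(e, p(f(p(e), g(0, 0)))), c)  →  pair(pair(e, p(f(p(e), 0))), c)   [R6 at 1.2.1.2]
8. pair(pair(e, p(f(p(e), 0))), c)  →  pair(pair(e, p(c)), c)   [R7 at 1.2.1]

no — NF(t₁) = pair(e, c), NF(t₂) = pair(pair(e, p(c)), c)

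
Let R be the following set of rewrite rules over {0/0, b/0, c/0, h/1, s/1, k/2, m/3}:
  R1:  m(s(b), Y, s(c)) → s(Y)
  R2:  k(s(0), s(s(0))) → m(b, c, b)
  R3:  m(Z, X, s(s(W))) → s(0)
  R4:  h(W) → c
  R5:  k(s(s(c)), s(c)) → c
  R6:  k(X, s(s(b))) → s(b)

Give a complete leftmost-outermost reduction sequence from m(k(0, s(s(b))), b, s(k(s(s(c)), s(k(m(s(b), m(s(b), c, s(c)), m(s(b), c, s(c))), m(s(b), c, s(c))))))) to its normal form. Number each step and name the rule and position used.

1. m(k(0, s(s(b))), b, s(k(s(s(c)), s(k(m(s(b), m(s(b), c, s(c)), m(s(b), c, s(c))), m(s(b), c, s(c)))))))  →  m(s(b), b, s(k(s(s(c)), s(k(m(s(b), m(s(b), c, s(c)), m(s(b), c, s(c))), m(s(b), c, s(c)))))))   [R6 at 1]
2. m(s(b), b, s(k(s(s(c)), s(k(m(s(b), m(s(b), c, s(c)), m(s(b), c, s(c))), m(s(b), c, s(c)))))))  →  m(s(b), b, s(k(s(s(c)), s(k(m(s(b), s(c), m(s(b), c, s(c))), m(s(b), c, s(c)))))))   [R1 at 3.1.2.1.1.2]
3. m(s(b), b, s(k(s(s(c)), s(k(m(s(b), s(c), m(s(b), c, s(c))), m(s(b), c, s(c)))))))  →  m(s(b), b, s(k(s(s(c)), s(k(m(s(b), s(c), s(c)), m(s(b), c, s(c)))))))   [R1 at 3.1.2.1.1.3]
4. m(s(b), b, s(k(s(s(c)), s(k(m(s(b), s(c), s(c)), m(s(b), c, s(c)))))))  →  m(s(b), b, s(k(s(s(c)), s(k(s(s(c)), m(s(b), c, s(c)))))))   [R1 at 3.1.2.1.1]
5. m(s(b), b, s(k(s(s(c)), s(k(s(s(c)), m(s(b), c, s(c)))))))  →  m(s(b), b, s(k(s(s(c)), s(k(s(s(c)), s(c))))))   [R1 at 3.1.2.1.2]
6. m(s(b), b, s(k(s(s(c)), s(k(s(s(c)), s(c))))))  →  m(s(b), b, s(k(s(s(c)), s(c))))   [R5 at 3.1.2.1]
7. m(s(b), b, s(k(s(s(c)), s(c))))  →  m(s(b), b, s(c))   [R5 at 3.1]
8. m(s(b), b, s(c))  →  s(b)   [R1 at ε]

s(b)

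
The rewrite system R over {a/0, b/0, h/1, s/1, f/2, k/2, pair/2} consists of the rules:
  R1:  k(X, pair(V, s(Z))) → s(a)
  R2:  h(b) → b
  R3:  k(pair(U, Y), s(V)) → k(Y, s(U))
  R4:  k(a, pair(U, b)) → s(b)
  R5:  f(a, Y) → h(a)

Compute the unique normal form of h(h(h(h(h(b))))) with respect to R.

b

1. h(h(h(h(h(b)))))  →  h(h(h(h(b))))   [R2 at 1.1.1.1]
2. h(h(h(h(b))))  →  h(h(h(b)))   [R2 at 1.1.1]
3. h(h(h(b)))  →  h(h(b))   [R2 at 1.1]
4. h(h(b))  →  h(b)   [R2 at 1]
5. h(b)  →  b   [R2 at ε]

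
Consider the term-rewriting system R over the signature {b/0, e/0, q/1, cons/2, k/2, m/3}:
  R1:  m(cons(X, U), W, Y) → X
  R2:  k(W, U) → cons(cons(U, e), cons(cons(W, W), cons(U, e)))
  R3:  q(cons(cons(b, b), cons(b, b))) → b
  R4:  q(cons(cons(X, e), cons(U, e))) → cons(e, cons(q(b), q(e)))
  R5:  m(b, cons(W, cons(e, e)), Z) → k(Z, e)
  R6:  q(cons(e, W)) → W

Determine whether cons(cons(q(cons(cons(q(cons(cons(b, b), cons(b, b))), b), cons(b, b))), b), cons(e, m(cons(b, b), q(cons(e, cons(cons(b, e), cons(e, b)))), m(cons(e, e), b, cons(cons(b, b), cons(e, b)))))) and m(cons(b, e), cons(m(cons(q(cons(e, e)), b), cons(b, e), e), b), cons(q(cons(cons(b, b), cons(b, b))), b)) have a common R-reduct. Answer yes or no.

Reduce t₁ = cons(cons(q(cons(cons(q(cons(cons(b, b), cons(b, b))), b), cons(b, b))), b), cons(e, m(cons(b, b), q(cons(e, cons(cons(b, e), cons(e, b)))), m(cons(e, e), b, cons(cons(b, b), cons(e, b)))))):
1. cons(cons(q(cons(cons(q(cons(cons(b, b), cons(b, b))), b), cons(b, b))), b), cons(e, m(cons(b, b), q(cons(e, cons(cons(b, e), cons(e, b)))), m(cons(e, e), b, cons(cons(b, b), cons(e, b))))))  →  cons(cons(q(cons(cons(b, b), cons(b, b))), b), cons(e, m(cons(b, b), q(cons(e, cons(cons(b, e), cons(e, b)))), m(cons(e, e), b, cons(cons(b, b), cons(e, b))))))   [R3 at 1.1.1.1.1]
2. cons(cons(q(cons(cons(b, b), cons(b, b))), b), cons(e, m(cons(b, b), q(cons(e, cons(cons(b, e), cons(e, b)))), m(cons(e, e), b, cons(cons(b, b), cons(e, b))))))  →  cons(cons(b, b), cons(e, m(cons(b, b), q(cons(e, cons(cons(b, e), cons(e, b)))), m(cons(e, e), b, cons(cons(b, b), cons(e, b))))))   [R3 at 1.1]
3. cons(cons(b, b), cons(e, m(cons(b, b), q(cons(e, cons(cons(b, e), cons(e, b)))), m(cons(e, e), b, cons(cons(b, b), cons(e, b))))))  →  cons(cons(b, b), cons(e, b))   [R1 at 2.2]

Reduce t₂ = m(cons(b, e), cons(m(cons(q(cons(e, e)), b), cons(b, e), e), b), cons(q(cons(cons(b, b), cons(b, b))), b)):
1. m(cons(b, e), cons(m(cons(q(cons(e, e)), b), cons(b, e), e), b), cons(q(cons(cons(b, b), cons(b, b))), b))  →  b   [R1 at ε]

no — NF(t₁) = cons(cons(b, b), cons(e, b)), NF(t₂) = b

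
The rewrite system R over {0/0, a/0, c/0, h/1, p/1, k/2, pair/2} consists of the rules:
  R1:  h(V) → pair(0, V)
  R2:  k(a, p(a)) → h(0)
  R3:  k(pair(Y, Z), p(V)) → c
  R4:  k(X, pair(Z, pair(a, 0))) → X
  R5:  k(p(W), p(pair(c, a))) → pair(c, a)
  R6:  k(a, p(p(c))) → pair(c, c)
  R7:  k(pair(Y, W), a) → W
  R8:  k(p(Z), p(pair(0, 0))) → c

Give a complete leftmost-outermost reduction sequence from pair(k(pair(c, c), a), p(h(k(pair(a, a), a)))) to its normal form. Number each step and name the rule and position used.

pair(c, p(pair(0, a)))

1. pair(k(pair(c, c), a), p(h(k(pair(a, a), a))))  →  pair(c, p(h(k(pair(a, a), a))))   [R7 at 1]
2. pair(c, p(h(k(pair(a, a), a))))  →  pair(c, p(pair(0, k(pair(a, a), a))))   [R1 at 2.1]
3. pair(c, p(pair(0, k(pair(a, a), a))))  →  pair(c, p(pair(0, a)))   [R7 at 2.1.2]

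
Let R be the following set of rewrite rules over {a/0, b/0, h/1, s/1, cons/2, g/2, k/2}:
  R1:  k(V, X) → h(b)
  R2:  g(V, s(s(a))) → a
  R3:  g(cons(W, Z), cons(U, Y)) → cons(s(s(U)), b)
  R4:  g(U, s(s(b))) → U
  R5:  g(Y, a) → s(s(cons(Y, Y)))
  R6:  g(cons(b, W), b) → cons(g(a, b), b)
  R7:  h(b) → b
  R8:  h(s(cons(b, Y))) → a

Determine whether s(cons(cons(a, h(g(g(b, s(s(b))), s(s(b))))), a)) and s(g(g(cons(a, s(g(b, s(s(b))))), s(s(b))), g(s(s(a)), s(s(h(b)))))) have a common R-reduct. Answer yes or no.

no — NF(t₁) = s(cons(cons(a, b), a)), NF(t₂) = s(a)

Reduce t₁ = s(cons(cons(a, h(g(g(b, s(s(b))), s(s(b))))), a)):
1. s(cons(cons(a, h(g(g(b, s(s(b))), s(s(b))))), a))  →  s(cons(cons(a, h(g(b, s(s(b))))), a))   [R4 at 1.1.2.1]
2. s(cons(cons(a, h(g(b, s(s(b))))), a))  →  s(cons(cons(a, h(b)), a))   [R4 at 1.1.2.1]
3. s(cons(cons(a, h(b)), a))  →  s(cons(cons(a, b), a))   [R7 at 1.1.2]

Reduce t₂ = s(g(g(cons(a, s(g(b, s(s(b))))), s(s(b))), g(s(s(a)), s(s(h(b)))))):
1. s(g(g(cons(a, s(g(b, s(s(b))))), s(s(b))), g(s(s(a)), s(s(h(b))))))  →  s(g(cons(a, s(g(b, s(s(b))))), g(s(s(a)), s(s(h(b))))))   [R4 at 1.1]
2. s(g(cons(a, s(g(b, s(s(b))))), g(s(s(a)), s(s(h(b))))))  →  s(g(cons(a, s(b)), g(s(s(a)), s(s(h(b))))))   [R4 at 1.1.2.1]
3. s(g(cons(a, s(b)), g(s(s(a)), s(s(h(b))))))  →  s(g(cons(a, s(b)), g(s(s(a)), s(s(b)))))   [R7 at 1.2.2.1.1]
4. s(g(cons(a, s(b)), g(s(s(a)), s(s(b)))))  →  s(g(cons(a, s(b)), s(s(a))))   [R4 at 1.2]
5. s(g(cons(a, s(b)), s(s(a))))  →  s(a)   [R2 at 1]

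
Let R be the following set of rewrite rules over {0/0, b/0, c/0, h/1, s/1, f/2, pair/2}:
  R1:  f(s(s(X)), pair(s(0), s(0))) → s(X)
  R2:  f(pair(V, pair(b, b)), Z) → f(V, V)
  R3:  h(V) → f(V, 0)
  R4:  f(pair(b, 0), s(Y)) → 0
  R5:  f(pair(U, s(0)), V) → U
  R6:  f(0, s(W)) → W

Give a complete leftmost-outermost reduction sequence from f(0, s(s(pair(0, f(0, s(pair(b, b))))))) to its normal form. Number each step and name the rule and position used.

1. f(0, s(s(pair(0, f(0, s(pair(b, b)))))))  →  s(pair(0, f(0, s(pair(b, b)))))   [R6 at ε]
2. s(pair(0, f(0, s(pair(b, b)))))  →  s(pair(0, pair(b, b)))   [R6 at 1.2]

s(pair(0, pair(b, b)))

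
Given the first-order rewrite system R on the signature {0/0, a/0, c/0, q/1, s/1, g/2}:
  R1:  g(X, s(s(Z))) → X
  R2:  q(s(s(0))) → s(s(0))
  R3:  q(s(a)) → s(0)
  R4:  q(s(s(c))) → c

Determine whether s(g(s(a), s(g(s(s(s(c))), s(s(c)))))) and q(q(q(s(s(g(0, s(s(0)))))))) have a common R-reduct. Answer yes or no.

Reduce t₁ = s(g(s(a), s(g(s(s(s(c))), s(s(c)))))):
1. s(g(s(a), s(g(s(s(s(c))), s(s(c))))))  →  s(g(s(a), s(s(s(s(c))))))   [R1 at 1.2.1]
2. s(g(s(a), s(s(s(s(c))))))  →  s(s(a))   [R1 at 1]

Reduce t₂ = q(q(q(s(s(g(0, s(s(0)))))))):
1. q(q(q(s(s(g(0, s(s(0))))))))  →  q(q(q(s(s(0)))))   [R1 at 1.1.1.1.1]
2. q(q(q(s(s(0)))))  →  q(q(s(s(0))))   [R2 at 1.1]
3. q(q(s(s(0))))  →  q(s(s(0)))   [R2 at 1]
4. q(s(s(0)))  →  s(s(0))   [R2 at ε]

no — NF(t₁) = s(s(a)), NF(t₂) = s(s(0))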